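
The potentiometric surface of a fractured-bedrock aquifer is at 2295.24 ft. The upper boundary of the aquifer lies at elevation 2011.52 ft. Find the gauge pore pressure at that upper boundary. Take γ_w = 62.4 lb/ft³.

P ≈ 123 psi

Pressure head at the aquifer top: ψ = h − z = 2295.24 − 2011.52 = 283.72 ft.
P = γψ/144 = 62.4 × 283.72 / 144 = 123 psi.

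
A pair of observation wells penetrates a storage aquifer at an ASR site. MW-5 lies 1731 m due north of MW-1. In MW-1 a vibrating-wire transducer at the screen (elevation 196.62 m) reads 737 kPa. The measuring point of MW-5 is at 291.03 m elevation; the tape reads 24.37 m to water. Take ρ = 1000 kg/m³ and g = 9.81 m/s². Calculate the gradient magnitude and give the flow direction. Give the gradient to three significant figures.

i ≈ 0.00294; groundwater flows toward the north

Pressure head at MW-1: ψ = P/(ρg) = 737×1000 / (1000 × 9.81) = 75.13 m.
Total head at MW-1: h = z + ψ = 196.62 + 75.13 = 271.75 m.
Total head at MW-5: h = 291.03 − 24.37 = 266.66 m.
Head difference: h(MW-1) − h(MW-5) = 271.75 − 266.66 = 5.09 m.
Hydraulic gradient: i = |Δh| / L = 5.09 / 1731 = 0.00294.
Flow is from higher to lower head: from MW-1 toward MW-5, i.e. toward the north.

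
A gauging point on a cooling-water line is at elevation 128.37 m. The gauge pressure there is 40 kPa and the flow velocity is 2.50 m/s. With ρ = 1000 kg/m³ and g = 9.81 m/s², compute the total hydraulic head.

Pressure head ψ = P/(ρg) = 40×1000 / (1000 × 9.81) = 4.08 m.
Velocity head = v²/(2g) = 2.50² / (2 × 9.81) = 0.319 m.
h = z + ψ + v²/(2g) = 128.37 + 4.08 + 0.319 = 132.77 m.

h ≈ 132.77 m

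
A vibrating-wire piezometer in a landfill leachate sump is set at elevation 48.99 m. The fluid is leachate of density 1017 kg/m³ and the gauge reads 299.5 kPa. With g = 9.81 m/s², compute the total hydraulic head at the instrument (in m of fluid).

h ≈ 79.01 m

ψ = P/(ρg) = 299.5×1000 / (1017 × 9.81) = 30.02 m.
h = z + ψ = 48.99 + 30.02 = 79.01 m.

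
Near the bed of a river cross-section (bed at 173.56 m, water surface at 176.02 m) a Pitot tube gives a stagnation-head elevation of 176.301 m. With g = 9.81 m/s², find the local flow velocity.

Near the bed, under hydrostatic conditions, the piezometric head (z + ψ) equals the free-surface elevation, 176.02 m.
Velocity head = total − piezometric = 176.301 − 176.02 = 0.281 m.
v = √(2g·h_v) = √(2 × 9.81 × 0.281) = 2.35 m/s.

v ≈ 2.35 m/s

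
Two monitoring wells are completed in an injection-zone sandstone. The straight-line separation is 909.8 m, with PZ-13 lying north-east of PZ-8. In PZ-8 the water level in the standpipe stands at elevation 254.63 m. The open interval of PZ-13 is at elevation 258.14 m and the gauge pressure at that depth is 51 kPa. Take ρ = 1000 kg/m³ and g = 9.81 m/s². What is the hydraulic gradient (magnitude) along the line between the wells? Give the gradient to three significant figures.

i ≈ 0.00957

Total head at PZ-8: h = 254.63 m (water level in the piezometer is the total head).
Pressure head at PZ-13: ψ = P/(ρg) = 51×1000 / (1000 × 9.81) = 5.20 m.
Total head at PZ-13: h = z + ψ = 258.14 + 5.20 = 263.34 m.
Head difference: h(PZ-8) − h(PZ-13) = 254.63 − 263.34 = -8.71 m.
Hydraulic gradient: i = |Δh| / L = 8.71 / 909.8 = 0.00957.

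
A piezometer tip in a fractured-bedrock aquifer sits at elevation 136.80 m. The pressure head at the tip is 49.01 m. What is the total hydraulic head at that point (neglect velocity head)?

h ≈ 185.81 m

h = z + ψ = 136.80 + 49.01 = 185.81 m.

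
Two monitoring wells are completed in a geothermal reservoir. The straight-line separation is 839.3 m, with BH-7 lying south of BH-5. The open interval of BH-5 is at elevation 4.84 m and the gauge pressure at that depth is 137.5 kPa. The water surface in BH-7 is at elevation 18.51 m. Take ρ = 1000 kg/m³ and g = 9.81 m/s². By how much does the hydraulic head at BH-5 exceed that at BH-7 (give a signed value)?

Pressure head at BH-5: ψ = P/(ρg) = 137.5×1000 / (1000 × 9.81) = 14.02 m.
Total head at BH-5: h = z + ψ = 4.84 + 14.02 = 18.86 m.
Total head at BH-7: h = 18.51 m (water level in the piezometer is the total head).
Head difference: h(BH-5) − h(BH-7) = 18.86 − 18.51 = 0.35 m.

Δh ≈ 0.35 m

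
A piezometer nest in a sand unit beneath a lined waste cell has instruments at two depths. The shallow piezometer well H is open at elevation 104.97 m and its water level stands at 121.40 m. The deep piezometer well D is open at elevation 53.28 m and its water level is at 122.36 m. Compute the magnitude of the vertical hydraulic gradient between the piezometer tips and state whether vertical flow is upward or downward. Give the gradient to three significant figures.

Total head at well H: h = 121.40 m (water level in the standpipe).
Total head at well D: h = 122.36 m.
Δh = h(well H) − h(well D) = 121.40 − 122.36 = -0.96 m.
Vertical separation Δz = 104.97 − 53.28 = 51.69 m.
|i_v| = |Δh| / Δz = 0.96 / 51.69 = 0.0186.
Head is higher in the deep piezometer, so vertical flow is upward (discharge condition).

|i_v| ≈ 0.0186; vertical flow is upward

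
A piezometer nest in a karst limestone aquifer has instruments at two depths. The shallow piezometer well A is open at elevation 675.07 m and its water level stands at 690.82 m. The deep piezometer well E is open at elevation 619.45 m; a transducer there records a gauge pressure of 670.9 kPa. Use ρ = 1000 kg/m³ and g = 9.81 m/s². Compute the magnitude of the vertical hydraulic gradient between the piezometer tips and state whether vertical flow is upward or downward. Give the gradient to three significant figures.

Total head at well A: h = 690.82 m (water level in the standpipe).
Pressure head at well E: ψ = P/(ρg) = 670.9×1000 / (1000 × 9.81) = 68.39 m.
Total head at well E: h = z + ψ = 619.45 + 68.39 = 687.84 m.
Δh = h(well A) − h(well E) = 690.82 − 687.84 = 2.98 m.
Vertical separation Δz = 675.07 − 619.45 = 55.62 m.
|i_v| = |Δh| / Δz = 2.98 / 55.62 = 0.0536.
Head is higher in the shallow piezometer, so vertical flow is downward (recharge condition).

|i_v| ≈ 0.0536; vertical flow is downward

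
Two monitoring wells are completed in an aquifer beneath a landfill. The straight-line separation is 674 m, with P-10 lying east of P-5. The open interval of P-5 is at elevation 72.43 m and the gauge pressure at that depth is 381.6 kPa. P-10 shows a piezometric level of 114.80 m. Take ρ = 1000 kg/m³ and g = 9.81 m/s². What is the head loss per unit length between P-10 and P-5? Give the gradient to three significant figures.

Pressure head at P-5: ψ = P/(ρg) = 381.6×1000 / (1000 × 9.81) = 38.90 m.
Total head at P-5: h = z + ψ = 72.43 + 38.90 = 111.33 m.
Total head at P-10: h = 114.80 m (water level in the piezometer is the total head).
Head difference: h(P-5) − h(P-10) = 111.33 − 114.80 = -3.47 m.
Hydraulic gradient: i = |Δh| / L = 3.47 / 674 = 0.00515.

i ≈ 0.00515 m/m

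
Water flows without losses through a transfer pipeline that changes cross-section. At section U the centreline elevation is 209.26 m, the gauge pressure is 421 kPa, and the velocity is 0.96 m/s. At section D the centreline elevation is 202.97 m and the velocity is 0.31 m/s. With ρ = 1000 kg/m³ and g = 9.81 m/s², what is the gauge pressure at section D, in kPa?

Pressure head at U: ψ₁ = P₁/(ρg) = 421×1000 / (1000 × 9.81) = 42.92 m.
Velocity heads: v₁²/2g = 0.96²/19.62 = 0.047 m; v₂²/2g = 0.31²/19.62 = 0.005 m.
Total head H = z₁ + ψ₁ + v₁²/2g = 209.26 + 42.92 + 0.047 = 252.23 m.
ψ₂ = H − z₂ − v₂²/2g = 252.23 − 202.97 − 0.005 = 49.25 m.
P₂ = ρgψ₂ = 1000 × 9.81 × 49.25 ≈ 483 kPa.

P₂ ≈ 483 kPa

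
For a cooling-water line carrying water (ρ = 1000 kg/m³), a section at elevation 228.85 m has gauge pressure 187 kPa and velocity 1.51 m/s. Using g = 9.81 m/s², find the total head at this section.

Pressure head ψ = P/(ρg) = 187×1000 / (1000 × 9.81) = 19.06 m.
Velocity head = v²/(2g) = 1.51² / (2 × 9.81) = 0.116 m.
h = z + ψ + v²/(2g) = 228.85 + 19.06 + 0.116 = 248.03 m.

h ≈ 248.03 m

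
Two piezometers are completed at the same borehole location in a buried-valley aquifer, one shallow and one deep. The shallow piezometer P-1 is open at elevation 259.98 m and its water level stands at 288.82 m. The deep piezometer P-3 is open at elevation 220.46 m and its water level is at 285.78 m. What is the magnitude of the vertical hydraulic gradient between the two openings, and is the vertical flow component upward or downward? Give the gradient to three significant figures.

Total head at P-1: h = 288.82 m (water level in the standpipe).
Total head at P-3: h = 285.78 m.
Δh = h(P-1) − h(P-3) = 288.82 − 285.78 = 3.04 m.
Vertical separation Δz = 259.98 − 220.46 = 39.52 m.
|i_v| = |Δh| / Δz = 3.04 / 39.52 = 0.0769.
Head is higher in the shallow piezometer, so vertical flow is downward (recharge condition).

|i_v| ≈ 0.0769; vertical flow is downward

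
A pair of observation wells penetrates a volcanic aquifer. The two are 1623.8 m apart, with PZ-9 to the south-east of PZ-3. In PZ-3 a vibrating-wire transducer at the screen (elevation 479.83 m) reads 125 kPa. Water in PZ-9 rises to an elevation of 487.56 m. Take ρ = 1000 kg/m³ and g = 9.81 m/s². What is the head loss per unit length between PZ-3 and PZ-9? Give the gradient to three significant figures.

Pressure head at PZ-3: ψ = P/(ρg) = 125×1000 / (1000 × 9.81) = 12.74 m.
Total head at PZ-3: h = z + ψ = 479.83 + 12.74 = 492.57 m.
Total head at PZ-9: h = 487.56 m (water level in the piezometer is the total head).
Head difference: h(PZ-3) − h(PZ-9) = 492.57 − 487.56 = 5.01 m.
Hydraulic gradient: i = |Δh| / L = 5.01 / 1623.8 = 0.00309.

i ≈ 0.00309 m/m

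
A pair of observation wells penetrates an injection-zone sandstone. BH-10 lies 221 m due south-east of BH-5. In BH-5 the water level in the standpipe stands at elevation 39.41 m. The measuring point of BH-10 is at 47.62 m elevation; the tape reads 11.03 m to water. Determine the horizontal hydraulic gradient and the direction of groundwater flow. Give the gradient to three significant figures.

Total head at BH-5: h = 39.41 m (water level in the piezometer is the total head).
Total head at BH-10: h = 47.62 − 11.03 = 36.59 m.
Head difference: h(BH-5) − h(BH-10) = 39.41 − 36.59 = 2.82 m.
Hydraulic gradient: i = |Δh| / L = 2.82 / 221 = 0.0128.
Flow is from higher to lower head: from BH-5 toward BH-10, i.e. toward the south-east.

i ≈ 0.0128; groundwater flows toward the south-east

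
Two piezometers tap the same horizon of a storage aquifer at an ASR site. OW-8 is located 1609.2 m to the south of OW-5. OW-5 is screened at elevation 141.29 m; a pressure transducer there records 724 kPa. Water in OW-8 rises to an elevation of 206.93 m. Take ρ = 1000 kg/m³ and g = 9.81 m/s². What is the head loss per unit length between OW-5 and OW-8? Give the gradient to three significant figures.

i ≈ 0.00507 m/m

Pressure head at OW-5: ψ = P/(ρg) = 724×1000 / (1000 × 9.81) = 73.80 m.
Total head at OW-5: h = z + ψ = 141.29 + 73.80 = 215.09 m.
Total head at OW-8: h = 206.93 m (water level in the piezometer is the total head).
Head difference: h(OW-5) − h(OW-8) = 215.09 − 206.93 = 8.16 m.
Hydraulic gradient: i = |Δh| / L = 8.16 / 1609.2 = 0.00507.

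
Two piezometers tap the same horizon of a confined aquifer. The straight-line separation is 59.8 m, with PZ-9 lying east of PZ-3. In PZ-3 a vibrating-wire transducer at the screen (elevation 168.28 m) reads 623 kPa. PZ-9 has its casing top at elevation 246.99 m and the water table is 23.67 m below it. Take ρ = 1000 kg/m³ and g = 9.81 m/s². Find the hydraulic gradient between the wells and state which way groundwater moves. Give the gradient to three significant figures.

Pressure head at PZ-3: ψ = P/(ρg) = 623×1000 / (1000 × 9.81) = 63.51 m.
Total head at PZ-3: h = z + ψ = 168.28 + 63.51 = 231.79 m.
Total head at PZ-9: h = 246.99 − 23.67 = 223.32 m.
Head difference: h(PZ-3) − h(PZ-9) = 231.79 − 223.32 = 8.47 m.
Hydraulic gradient: i = |Δh| / L = 8.47 / 59.8 = 0.142.
Flow is from higher to lower head: from PZ-3 toward PZ-9, i.e. toward the east.

i ≈ 0.142; groundwater flows toward the east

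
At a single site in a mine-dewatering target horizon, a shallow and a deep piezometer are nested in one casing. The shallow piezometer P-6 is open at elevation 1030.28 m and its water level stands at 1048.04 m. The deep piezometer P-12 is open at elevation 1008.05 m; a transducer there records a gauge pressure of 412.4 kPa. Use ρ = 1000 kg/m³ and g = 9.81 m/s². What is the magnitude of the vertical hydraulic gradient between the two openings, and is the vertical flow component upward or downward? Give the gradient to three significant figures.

Total head at P-6: h = 1048.04 m (water level in the standpipe).
Pressure head at P-12: ψ = P/(ρg) = 412.4×1000 / (1000 × 9.81) = 42.04 m.
Total head at P-12: h = z + ψ = 1008.05 + 42.04 = 1050.09 m.
Δh = h(P-6) − h(P-12) = 1048.04 − 1050.09 = -2.05 m.
Vertical separation Δz = 1030.28 − 1008.05 = 22.23 m.
|i_v| = |Δh| / Δz = 2.05 / 22.23 = 0.0922.
Head is higher in the deep piezometer, so vertical flow is upward (discharge condition).

|i_v| ≈ 0.0922; vertical flow is upward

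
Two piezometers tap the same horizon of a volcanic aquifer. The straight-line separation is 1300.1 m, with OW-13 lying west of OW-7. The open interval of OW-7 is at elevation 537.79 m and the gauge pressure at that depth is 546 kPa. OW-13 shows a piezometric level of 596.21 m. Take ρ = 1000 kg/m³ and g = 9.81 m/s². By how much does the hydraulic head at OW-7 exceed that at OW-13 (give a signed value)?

Pressure head at OW-7: ψ = P/(ρg) = 546×1000 / (1000 × 9.81) = 55.66 m.
Total head at OW-7: h = z + ψ = 537.79 + 55.66 = 593.45 m.
Total head at OW-13: h = 596.21 m (water level in the piezometer is the total head).
Head difference: h(OW-7) − h(OW-13) = 593.45 − 596.21 = -2.76 m.

Δh ≈ -2.76 m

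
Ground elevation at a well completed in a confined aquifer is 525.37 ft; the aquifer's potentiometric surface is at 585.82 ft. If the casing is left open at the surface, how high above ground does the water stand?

≈ 60.45 ft above ground

Water rises to the potentiometric surface, so the rise above ground = 585.82 − 525.37 = 60.45 ft.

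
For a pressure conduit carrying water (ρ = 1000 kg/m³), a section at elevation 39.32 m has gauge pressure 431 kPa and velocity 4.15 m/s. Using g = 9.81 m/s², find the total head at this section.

Pressure head ψ = P/(ρg) = 431×1000 / (1000 × 9.81) = 43.93 m.
Velocity head = v²/(2g) = 4.15² / (2 × 9.81) = 0.878 m.
h = z + ψ + v²/(2g) = 39.32 + 43.93 + 0.878 = 84.13 m.

h ≈ 84.13 m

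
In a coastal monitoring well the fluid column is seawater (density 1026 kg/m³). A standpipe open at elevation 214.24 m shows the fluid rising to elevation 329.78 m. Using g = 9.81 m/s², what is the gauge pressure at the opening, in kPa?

Pressure head ψ = h − z = 329.78 − 214.24 = 115.54 m.
P = ρgψ = 1026 × 9.81 × 115.54 = 1162917 Pa ≈ 1160 kPa.

P ≈ 1160 kPa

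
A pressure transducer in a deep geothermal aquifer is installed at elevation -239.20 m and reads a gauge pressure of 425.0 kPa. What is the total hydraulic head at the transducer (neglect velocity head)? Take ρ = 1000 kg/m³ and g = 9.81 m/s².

h ≈ -195.88 m

ψ = P/(ρg) = 425.0×1000 / (1000 × 9.81) = 43.32 m.
h = z + ψ = -239.20 + 43.32 = -195.88 m.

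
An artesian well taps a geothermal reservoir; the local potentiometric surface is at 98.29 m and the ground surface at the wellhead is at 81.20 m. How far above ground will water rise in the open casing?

≈ 17.09 m above ground

Water rises to the potentiometric surface, so the rise above ground = 98.29 − 81.20 = 17.09 m.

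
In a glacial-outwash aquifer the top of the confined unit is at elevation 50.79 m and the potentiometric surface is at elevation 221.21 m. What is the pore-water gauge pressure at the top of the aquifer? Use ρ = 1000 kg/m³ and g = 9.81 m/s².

P ≈ 1670 kPa

Pressure head at the aquifer top: ψ = h − z = 221.21 − 50.79 = 170.42 m.
P = ρgψ = 1000 × 9.81 × 170.42 = 1671820 Pa ≈ 1670 kPa.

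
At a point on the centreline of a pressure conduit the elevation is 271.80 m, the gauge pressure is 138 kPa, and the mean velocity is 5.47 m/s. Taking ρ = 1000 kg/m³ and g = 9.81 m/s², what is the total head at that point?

h ≈ 287.39 m

Pressure head ψ = P/(ρg) = 138×1000 / (1000 × 9.81) = 14.07 m.
Velocity head = v²/(2g) = 5.47² / (2 × 9.81) = 1.525 m.
h = z + ψ + v²/(2g) = 271.80 + 14.07 + 1.525 = 287.39 m.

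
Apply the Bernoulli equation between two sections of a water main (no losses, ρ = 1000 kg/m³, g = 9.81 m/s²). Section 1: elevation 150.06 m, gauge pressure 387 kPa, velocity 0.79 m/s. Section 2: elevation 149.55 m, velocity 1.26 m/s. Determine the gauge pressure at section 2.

Pressure head at 1: ψ₁ = P₁/(ρg) = 387×1000 / (1000 × 9.81) = 39.45 m.
Velocity heads: v₁²/2g = 0.79²/19.62 = 0.032 m; v₂²/2g = 1.26²/19.62 = 0.081 m.
Total head H = z₁ + ψ₁ + v₁²/2g = 150.06 + 39.45 + 0.032 = 189.54 m.
ψ₂ = H − z₂ − v₂²/2g = 189.54 − 149.55 − 0.081 = 39.91 m.
P₂ = ρgψ₂ = 1000 × 9.81 × 39.91 ≈ 392 kPa.

P₂ ≈ 392 kPa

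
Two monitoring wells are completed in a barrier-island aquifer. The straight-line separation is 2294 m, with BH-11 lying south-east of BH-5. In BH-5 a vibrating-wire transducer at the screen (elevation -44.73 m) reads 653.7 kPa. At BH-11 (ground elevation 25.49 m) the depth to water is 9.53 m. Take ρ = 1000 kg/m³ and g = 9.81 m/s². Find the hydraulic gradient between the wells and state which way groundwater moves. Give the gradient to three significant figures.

Pressure head at BH-5: ψ = P/(ρg) = 653.7×1000 / (1000 × 9.81) = 66.64 m.
Total head at BH-5: h = z + ψ = -44.73 + 66.64 = 21.91 m.
Total head at BH-11: h = 25.49 − 9.53 = 15.96 m.
Head difference: h(BH-5) − h(BH-11) = 21.91 − 15.96 = 5.95 m.
Hydraulic gradient: i = |Δh| / L = 5.95 / 2294 = 0.00259.
Flow is from higher to lower head: from BH-5 toward BH-11, i.e. toward the south-east.

i ≈ 0.00259; groundwater flows toward the south-east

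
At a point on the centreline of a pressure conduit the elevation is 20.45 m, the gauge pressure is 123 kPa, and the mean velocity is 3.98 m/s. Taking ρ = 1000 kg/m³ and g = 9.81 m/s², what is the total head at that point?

h ≈ 33.80 m

Pressure head ψ = P/(ρg) = 123×1000 / (1000 × 9.81) = 12.54 m.
Velocity head = v²/(2g) = 3.98² / (2 × 9.81) = 0.807 m.
h = z + ψ + v²/(2g) = 20.45 + 12.54 + 0.807 = 33.80 m.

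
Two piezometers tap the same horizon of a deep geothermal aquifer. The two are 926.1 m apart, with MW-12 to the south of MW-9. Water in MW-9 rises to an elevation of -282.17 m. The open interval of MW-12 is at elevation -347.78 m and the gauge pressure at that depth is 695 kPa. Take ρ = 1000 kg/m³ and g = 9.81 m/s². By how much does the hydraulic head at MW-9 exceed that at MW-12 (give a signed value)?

Δh ≈ -5.24 m

Total head at MW-9: h = -282.17 m (water level in the piezometer is the total head).
Pressure head at MW-12: ψ = P/(ρg) = 695×1000 / (1000 × 9.81) = 70.85 m.
Total head at MW-12: h = z + ψ = -347.78 + 70.85 = -276.93 m.
Head difference: h(MW-9) − h(MW-12) = -282.17 − (-276.93) = -5.24 m.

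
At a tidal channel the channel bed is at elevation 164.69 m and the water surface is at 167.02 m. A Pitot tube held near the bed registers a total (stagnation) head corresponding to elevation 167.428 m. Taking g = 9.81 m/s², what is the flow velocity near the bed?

Near the bed, under hydrostatic conditions, the piezometric head (z + ψ) equals the free-surface elevation, 167.02 m.
Velocity head = total − piezometric = 167.428 − 167.02 = 0.408 m.
v = √(2g·h_v) = √(2 × 9.81 × 0.408) = 2.83 m/s.

v ≈ 2.83 m/s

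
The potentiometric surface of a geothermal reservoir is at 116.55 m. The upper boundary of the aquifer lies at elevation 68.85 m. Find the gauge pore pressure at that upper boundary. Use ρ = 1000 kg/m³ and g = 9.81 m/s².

Pressure head at the aquifer top: ψ = h − z = 116.55 − 68.85 = 47.70 m.
P = ρgψ = 1000 × 9.81 × 47.70 = 467937 Pa ≈ 468 kPa.

P ≈ 468 kPa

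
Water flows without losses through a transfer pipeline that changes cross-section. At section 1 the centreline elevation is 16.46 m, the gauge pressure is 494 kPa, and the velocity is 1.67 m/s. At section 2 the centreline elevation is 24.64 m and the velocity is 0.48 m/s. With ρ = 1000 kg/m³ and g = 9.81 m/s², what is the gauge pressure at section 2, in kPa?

P₂ ≈ 415 kPa

Pressure head at 1: ψ₁ = P₁/(ρg) = 494×1000 / (1000 × 9.81) = 50.36 m.
Velocity heads: v₁²/2g = 1.67²/19.62 = 0.142 m; v₂²/2g = 0.48²/19.62 = 0.012 m.
Total head H = z₁ + ψ₁ + v₁²/2g = 16.46 + 50.36 + 0.142 = 66.96 m.
ψ₂ = H − z₂ − v₂²/2g = 66.96 − 24.64 − 0.012 = 42.31 m.
P₂ = ρgψ₂ = 1000 × 9.81 × 42.31 ≈ 415 kPa.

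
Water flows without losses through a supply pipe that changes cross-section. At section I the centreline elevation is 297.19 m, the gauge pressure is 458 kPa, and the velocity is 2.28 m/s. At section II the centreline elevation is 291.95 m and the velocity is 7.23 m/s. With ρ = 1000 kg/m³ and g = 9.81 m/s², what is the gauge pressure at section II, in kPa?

P₂ ≈ 486 kPa

Pressure head at I: ψ₁ = P₁/(ρg) = 458×1000 / (1000 × 9.81) = 46.69 m.
Velocity heads: v₁²/2g = 2.28²/19.62 = 0.265 m; v₂²/2g = 7.23²/19.62 = 2.664 m.
Total head H = z₁ + ψ₁ + v₁²/2g = 297.19 + 46.69 + 0.265 = 344.14 m.
ψ₂ = H − z₂ − v₂²/2g = 344.14 − 291.95 − 2.664 = 49.53 m.
P₂ = ρgψ₂ = 1000 × 9.81 × 49.53 ≈ 486 kPa.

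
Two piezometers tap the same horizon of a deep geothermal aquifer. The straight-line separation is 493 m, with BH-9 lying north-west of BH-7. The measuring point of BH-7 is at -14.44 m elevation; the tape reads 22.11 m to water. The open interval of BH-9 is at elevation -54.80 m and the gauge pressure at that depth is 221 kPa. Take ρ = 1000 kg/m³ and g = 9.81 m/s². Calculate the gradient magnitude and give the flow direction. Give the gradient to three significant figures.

i ≈ 0.00868; groundwater flows toward the south-east

Total head at BH-7: h = -14.44 − 22.11 = -36.55 m.
Pressure head at BH-9: ψ = P/(ρg) = 221×1000 / (1000 × 9.81) = 22.53 m.
Total head at BH-9: h = z + ψ = -54.80 + 22.53 = -32.27 m.
Head difference: h(BH-7) − h(BH-9) = -36.55 − (-32.27) = -4.28 m.
Hydraulic gradient: i = |Δh| / L = 4.28 / 493 = 0.00868.
Flow is from higher to lower head: from BH-9 toward BH-7, i.e. toward the south-east.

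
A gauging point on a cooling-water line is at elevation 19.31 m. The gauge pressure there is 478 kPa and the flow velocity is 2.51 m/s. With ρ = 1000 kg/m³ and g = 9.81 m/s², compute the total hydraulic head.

h ≈ 68.36 m

Pressure head ψ = P/(ρg) = 478×1000 / (1000 × 9.81) = 48.73 m.
Velocity head = v²/(2g) = 2.51² / (2 × 9.81) = 0.321 m.
h = z + ψ + v²/(2g) = 19.31 + 48.73 + 0.321 = 68.36 m.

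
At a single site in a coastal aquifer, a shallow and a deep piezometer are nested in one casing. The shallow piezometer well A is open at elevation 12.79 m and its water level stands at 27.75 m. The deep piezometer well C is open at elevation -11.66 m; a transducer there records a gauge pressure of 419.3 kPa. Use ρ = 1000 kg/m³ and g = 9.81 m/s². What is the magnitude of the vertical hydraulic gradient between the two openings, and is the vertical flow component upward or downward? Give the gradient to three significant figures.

Total head at well A: h = 27.75 m (water level in the standpipe).
Pressure head at well C: ψ = P/(ρg) = 419.3×1000 / (1000 × 9.81) = 42.74 m.
Total head at well C: h = z + ψ = -11.66 + 42.74 = 31.08 m.
Δh = h(well A) − h(well C) = 27.75 − 31.08 = -3.33 m.
Vertical separation Δz = 12.79 − (-11.66) = 24.45 m.
|i_v| = |Δh| / Δz = 3.33 / 24.45 = 0.136.
Head is higher in the deep piezometer, so vertical flow is upward (discharge condition).

|i_v| ≈ 0.136; vertical flow is upward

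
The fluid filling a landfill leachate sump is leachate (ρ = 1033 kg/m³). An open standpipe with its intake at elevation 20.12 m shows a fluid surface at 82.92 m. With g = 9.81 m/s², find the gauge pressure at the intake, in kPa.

Pressure head ψ = h − z = 82.92 − 20.12 = 62.80 m.
P = ρgψ = 1033 × 9.81 × 62.80 = 636398 Pa ≈ 636 kPa.

P ≈ 636 kPa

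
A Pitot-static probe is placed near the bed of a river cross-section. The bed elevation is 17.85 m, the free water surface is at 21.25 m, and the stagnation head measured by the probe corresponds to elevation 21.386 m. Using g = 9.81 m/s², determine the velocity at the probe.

v ≈ 1.63 m/s

Near the bed, under hydrostatic conditions, the piezometric head (z + ψ) equals the free-surface elevation, 21.25 m.
Velocity head = total − piezometric = 21.386 − 21.25 = 0.136 m.
v = √(2g·h_v) = √(2 × 9.81 × 0.136) = 1.63 m/s.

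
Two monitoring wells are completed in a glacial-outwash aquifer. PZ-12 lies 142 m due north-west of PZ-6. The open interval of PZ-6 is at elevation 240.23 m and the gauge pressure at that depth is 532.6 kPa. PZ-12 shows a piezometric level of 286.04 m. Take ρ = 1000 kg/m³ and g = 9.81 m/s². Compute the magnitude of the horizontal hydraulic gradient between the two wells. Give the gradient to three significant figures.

i ≈ 0.0597

Pressure head at PZ-6: ψ = P/(ρg) = 532.6×1000 / (1000 × 9.81) = 54.29 m.
Total head at PZ-6: h = z + ψ = 240.23 + 54.29 = 294.52 m.
Total head at PZ-12: h = 286.04 m (water level in the piezometer is the total head).
Head difference: h(PZ-6) − h(PZ-12) = 294.52 − 286.04 = 8.48 m.
Hydraulic gradient: i = |Δh| / L = 8.48 / 142 = 0.0597.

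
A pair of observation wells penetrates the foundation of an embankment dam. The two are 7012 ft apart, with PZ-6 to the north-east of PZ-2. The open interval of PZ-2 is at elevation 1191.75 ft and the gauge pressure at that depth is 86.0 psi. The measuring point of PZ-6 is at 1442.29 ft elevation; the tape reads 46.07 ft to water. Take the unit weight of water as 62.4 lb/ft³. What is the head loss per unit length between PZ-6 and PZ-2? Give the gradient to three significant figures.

i ≈ 0.000857 ft/ft

Pressure head at PZ-2: ψ = 144·P/γ = 144 × 86.0 / 62.4 = 198.46 ft.
Total head at PZ-2: h = z + ψ = 1191.75 + 198.46 = 1390.21 ft.
Total head at PZ-6: h = 1442.29 − 46.07 = 1396.22 ft.
Head difference: h(PZ-2) − h(PZ-6) = 1390.21 − 1396.22 = -6.01 ft.
Hydraulic gradient: i = |Δh| / L = 6.01 / 7012 = 0.000857.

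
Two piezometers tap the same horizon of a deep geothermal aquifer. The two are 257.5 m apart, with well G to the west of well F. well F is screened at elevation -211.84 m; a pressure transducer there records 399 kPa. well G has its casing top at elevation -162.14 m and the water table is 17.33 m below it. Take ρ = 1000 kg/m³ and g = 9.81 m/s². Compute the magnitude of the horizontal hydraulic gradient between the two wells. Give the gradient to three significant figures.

Pressure head at well F: ψ = P/(ρg) = 399×1000 / (1000 × 9.81) = 40.67 m.
Total head at well F: h = z + ψ = -211.84 + 40.67 = -171.17 m.
Total head at well G: h = -162.14 − 17.33 = -179.47 m.
Head difference: h(well F) − h(well G) = -171.17 − (-179.47) = 8.30 m.
Hydraulic gradient: i = |Δh| / L = 8.30 / 257.5 = 0.0322.

i ≈ 0.0322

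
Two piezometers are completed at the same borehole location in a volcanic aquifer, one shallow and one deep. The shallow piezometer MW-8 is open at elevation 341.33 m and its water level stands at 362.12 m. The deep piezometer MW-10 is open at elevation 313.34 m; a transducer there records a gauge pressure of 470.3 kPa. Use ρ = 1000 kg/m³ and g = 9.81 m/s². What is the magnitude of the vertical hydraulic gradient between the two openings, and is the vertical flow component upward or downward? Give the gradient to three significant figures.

Total head at MW-8: h = 362.12 m (water level in the standpipe).
Pressure head at MW-10: ψ = P/(ρg) = 470.3×1000 / (1000 × 9.81) = 47.94 m.
Total head at MW-10: h = z + ψ = 313.34 + 47.94 = 361.28 m.
Δh = h(MW-8) − h(MW-10) = 362.12 − 361.28 = 0.84 m.
Vertical separation Δz = 341.33 − 313.34 = 27.99 m.
|i_v| = |Δh| / Δz = 0.84 / 27.99 = 0.0300.
Head is higher in the shallow piezometer, so vertical flow is downward (recharge condition).

|i_v| ≈ 0.0300; vertical flow is downward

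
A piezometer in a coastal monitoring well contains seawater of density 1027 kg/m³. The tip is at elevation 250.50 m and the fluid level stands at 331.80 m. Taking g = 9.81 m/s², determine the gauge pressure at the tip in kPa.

Pressure head ψ = h − z = 331.80 − 250.50 = 81.30 m.
P = ρgψ = 1027 × 9.81 × 81.30 = 819087 Pa ≈ 819 kPa.

P ≈ 819 kPa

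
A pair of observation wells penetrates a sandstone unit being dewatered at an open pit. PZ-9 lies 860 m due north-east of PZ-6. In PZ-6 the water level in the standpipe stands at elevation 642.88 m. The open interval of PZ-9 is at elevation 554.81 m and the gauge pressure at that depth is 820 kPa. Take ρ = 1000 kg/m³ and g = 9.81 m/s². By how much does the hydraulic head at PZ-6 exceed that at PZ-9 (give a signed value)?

Δh ≈ 4.48 m

Total head at PZ-6: h = 642.88 m (water level in the piezometer is the total head).
Pressure head at PZ-9: ψ = P/(ρg) = 820×1000 / (1000 × 9.81) = 83.59 m.
Total head at PZ-9: h = z + ψ = 554.81 + 83.59 = 638.40 m.
Head difference: h(PZ-6) − h(PZ-9) = 642.88 − 638.40 = 4.48 m.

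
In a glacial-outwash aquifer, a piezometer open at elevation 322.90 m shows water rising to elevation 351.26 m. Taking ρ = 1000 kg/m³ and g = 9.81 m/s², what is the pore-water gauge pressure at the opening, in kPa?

Pressure head ψ = h − z = 351.26 − 322.90 = 28.36 m.
P = ρgψ = 1000 × 9.81 × 28.36 = 278212 Pa ≈ 278 kPa.

P ≈ 278 kPa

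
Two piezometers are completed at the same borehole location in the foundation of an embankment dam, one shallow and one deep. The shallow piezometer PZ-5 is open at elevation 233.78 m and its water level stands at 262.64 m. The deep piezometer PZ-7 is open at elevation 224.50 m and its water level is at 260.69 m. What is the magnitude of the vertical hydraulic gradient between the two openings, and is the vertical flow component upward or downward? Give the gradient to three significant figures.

|i_v| ≈ 0.210; vertical flow is downward

Total head at PZ-5: h = 262.64 m (water level in the standpipe).
Total head at PZ-7: h = 260.69 m.
Δh = h(PZ-5) − h(PZ-7) = 262.64 − 260.69 = 1.95 m.
Vertical separation Δz = 233.78 − 224.50 = 9.28 m.
|i_v| = |Δh| / Δz = 1.95 / 9.28 = 0.210.
Head is higher in the shallow piezometer, so vertical flow is downward (recharge condition).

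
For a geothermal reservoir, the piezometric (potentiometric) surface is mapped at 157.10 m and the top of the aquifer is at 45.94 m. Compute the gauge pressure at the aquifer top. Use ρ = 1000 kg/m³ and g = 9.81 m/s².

P ≈ 1090 kPa

Pressure head at the aquifer top: ψ = h − z = 157.10 − 45.94 = 111.16 m.
P = ρgψ = 1000 × 9.81 × 111.16 = 1090480 Pa ≈ 1090 kPa.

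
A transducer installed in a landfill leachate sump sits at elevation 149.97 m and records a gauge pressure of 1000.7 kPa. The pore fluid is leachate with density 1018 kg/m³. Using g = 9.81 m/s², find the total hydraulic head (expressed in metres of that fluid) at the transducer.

ψ = P/(ρg) = 1000.7×1000 / (1018 × 9.81) = 100.20 m.
h = z + ψ = 149.97 + 100.20 = 250.17 m.

h ≈ 250.17 m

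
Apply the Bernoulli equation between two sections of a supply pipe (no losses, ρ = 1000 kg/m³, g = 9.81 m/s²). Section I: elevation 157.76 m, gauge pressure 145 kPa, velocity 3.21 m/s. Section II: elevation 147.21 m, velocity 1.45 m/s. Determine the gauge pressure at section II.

Pressure head at I: ψ₁ = P₁/(ρg) = 145×1000 / (1000 × 9.81) = 14.78 m.
Velocity heads: v₁²/2g = 3.21²/19.62 = 0.525 m; v₂²/2g = 1.45²/19.62 = 0.107 m.
Total head H = z₁ + ψ₁ + v₁²/2g = 157.76 + 14.78 + 0.525 = 173.06 m.
ψ₂ = H − z₂ − v₂²/2g = 173.06 − 147.21 − 0.107 = 25.74 m.
P₂ = ρgψ₂ = 1000 × 9.81 × 25.74 ≈ 253 kPa.

P₂ ≈ 253 kPa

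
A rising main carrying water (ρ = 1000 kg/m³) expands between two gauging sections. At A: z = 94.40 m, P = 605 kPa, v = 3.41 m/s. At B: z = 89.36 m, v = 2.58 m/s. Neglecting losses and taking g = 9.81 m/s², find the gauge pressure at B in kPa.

Pressure head at A: ψ₁ = P₁/(ρg) = 605×1000 / (1000 × 9.81) = 61.67 m.
Velocity heads: v₁²/2g = 3.41²/19.62 = 0.593 m; v₂²/2g = 2.58²/19.62 = 0.339 m.
Total head H = z₁ + ψ₁ + v₁²/2g = 94.40 + 61.67 + 0.593 = 156.66 m.
ψ₂ = H − z₂ − v₂²/2g = 156.66 − 89.36 − 0.339 = 66.96 m.
P₂ = ρgψ₂ = 1000 × 9.81 × 66.96 ≈ 657 kPa.

P₂ ≈ 657 kPa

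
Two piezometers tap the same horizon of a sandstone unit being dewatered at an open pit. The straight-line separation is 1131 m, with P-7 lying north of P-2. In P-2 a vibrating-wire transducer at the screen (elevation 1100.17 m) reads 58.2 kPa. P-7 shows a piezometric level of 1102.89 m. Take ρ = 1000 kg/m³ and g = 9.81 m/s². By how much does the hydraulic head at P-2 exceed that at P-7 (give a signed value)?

Pressure head at P-2: ψ = P/(ρg) = 58.2×1000 / (1000 × 9.81) = 5.93 m.
Total head at P-2: h = z + ψ = 1100.17 + 5.93 = 1106.10 m.
Total head at P-7: h = 1102.89 m (water level in the piezometer is the total head).
Head difference: h(P-2) − h(P-7) = 1106.10 − 1102.89 = 3.21 m.

Δh ≈ 3.21 m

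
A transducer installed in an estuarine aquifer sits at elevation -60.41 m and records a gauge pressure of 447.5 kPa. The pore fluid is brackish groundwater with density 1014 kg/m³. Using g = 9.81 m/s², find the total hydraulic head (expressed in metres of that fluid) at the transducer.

h ≈ -15.42 m

ψ = P/(ρg) = 447.5×1000 / (1014 × 9.81) = 44.99 m.
h = z + ψ = -60.41 + 44.99 = -15.42 m.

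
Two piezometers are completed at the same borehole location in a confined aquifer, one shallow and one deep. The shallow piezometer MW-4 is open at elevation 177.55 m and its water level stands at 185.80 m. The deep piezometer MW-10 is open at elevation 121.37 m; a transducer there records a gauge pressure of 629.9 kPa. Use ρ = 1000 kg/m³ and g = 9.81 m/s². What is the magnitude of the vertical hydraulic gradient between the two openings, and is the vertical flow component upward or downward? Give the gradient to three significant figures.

Total head at MW-4: h = 185.80 m (water level in the standpipe).
Pressure head at MW-10: ψ = P/(ρg) = 629.9×1000 / (1000 × 9.81) = 64.21 m.
Total head at MW-10: h = z + ψ = 121.37 + 64.21 = 185.58 m.
Δh = h(MW-4) − h(MW-10) = 185.80 − 185.58 = 0.22 m.
Vertical separation Δz = 177.55 − 121.37 = 56.18 m.
|i_v| = |Δh| / Δz = 0.22 / 56.18 = 0.00392.
Head is higher in the shallow piezometer, so vertical flow is downward (recharge condition).

|i_v| ≈ 0.00392; vertical flow is downward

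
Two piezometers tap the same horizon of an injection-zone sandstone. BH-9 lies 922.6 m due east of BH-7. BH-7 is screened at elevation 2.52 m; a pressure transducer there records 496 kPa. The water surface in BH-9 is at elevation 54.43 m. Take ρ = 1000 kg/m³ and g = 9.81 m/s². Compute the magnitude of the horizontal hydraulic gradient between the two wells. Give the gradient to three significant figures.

Pressure head at BH-7: ψ = P/(ρg) = 496×1000 / (1000 × 9.81) = 50.56 m.
Total head at BH-7: h = z + ψ = 2.52 + 50.56 = 53.08 m.
Total head at BH-9: h = 54.43 m (water level in the piezometer is the total head).
Head difference: h(BH-7) − h(BH-9) = 53.08 − 54.43 = -1.35 m.
Hydraulic gradient: i = |Δh| / L = 1.35 / 922.6 = 0.00146.

i ≈ 0.00146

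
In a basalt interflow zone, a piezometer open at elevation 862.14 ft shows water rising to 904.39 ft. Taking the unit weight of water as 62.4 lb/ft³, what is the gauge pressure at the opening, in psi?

P ≈ 18.3 psi

Pressure head ψ = h − z = 904.39 − 862.14 = 42.25 ft.
P = γ·ψ / 144 = 62.4 × 42.25 / 144 = 18.3 psi.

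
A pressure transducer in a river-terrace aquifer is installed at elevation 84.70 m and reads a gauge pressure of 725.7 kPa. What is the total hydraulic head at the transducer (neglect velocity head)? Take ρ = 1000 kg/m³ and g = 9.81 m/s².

ψ = P/(ρg) = 725.7×1000 / (1000 × 9.81) = 73.98 m.
h = z + ψ = 84.70 + 73.98 = 158.68 m.

h ≈ 158.68 m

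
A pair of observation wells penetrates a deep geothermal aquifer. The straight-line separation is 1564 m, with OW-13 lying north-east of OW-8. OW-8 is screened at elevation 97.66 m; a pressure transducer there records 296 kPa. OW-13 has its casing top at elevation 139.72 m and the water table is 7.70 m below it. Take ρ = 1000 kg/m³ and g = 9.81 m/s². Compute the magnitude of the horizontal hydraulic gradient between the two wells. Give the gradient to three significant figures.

i ≈ 0.00268

Pressure head at OW-8: ψ = P/(ρg) = 296×1000 / (1000 × 9.81) = 30.17 m.
Total head at OW-8: h = z + ψ = 97.66 + 30.17 = 127.83 m.
Total head at OW-13: h = 139.72 − 7.70 = 132.02 m.
Head difference: h(OW-8) − h(OW-13) = 127.83 − 132.02 = -4.19 m.
Hydraulic gradient: i = |Δh| / L = 4.19 / 1564 = 0.00268.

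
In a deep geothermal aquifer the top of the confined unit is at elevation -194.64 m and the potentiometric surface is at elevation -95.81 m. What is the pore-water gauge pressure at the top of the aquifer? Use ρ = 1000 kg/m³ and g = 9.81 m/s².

P ≈ 970 kPa

Pressure head at the aquifer top: ψ = h − z = -95.81 − (-194.64) = 98.83 m.
P = ρgψ = 1000 × 9.81 × 98.83 = 969522 Pa ≈ 970 kPa.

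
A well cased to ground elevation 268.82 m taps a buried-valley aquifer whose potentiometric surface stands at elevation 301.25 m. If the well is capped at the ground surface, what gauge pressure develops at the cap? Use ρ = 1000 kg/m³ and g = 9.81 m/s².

P ≈ 318 kPa

Head above the cap: Δh = 301.25 − 268.82 = 32.43 m.
P = ρgΔh = 1000 × 9.81 × 32.43 = 318138 Pa ≈ 318 kPa.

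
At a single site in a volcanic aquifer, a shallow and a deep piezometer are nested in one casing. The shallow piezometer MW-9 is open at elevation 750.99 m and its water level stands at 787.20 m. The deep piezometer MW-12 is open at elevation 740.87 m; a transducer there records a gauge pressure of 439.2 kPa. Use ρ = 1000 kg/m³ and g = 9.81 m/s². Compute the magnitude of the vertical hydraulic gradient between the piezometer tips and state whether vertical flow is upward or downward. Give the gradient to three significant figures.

|i_v| ≈ 0.154; vertical flow is downward

Total head at MW-9: h = 787.20 m (water level in the standpipe).
Pressure head at MW-12: ψ = P/(ρg) = 439.2×1000 / (1000 × 9.81) = 44.77 m.
Total head at MW-12: h = z + ψ = 740.87 + 44.77 = 785.64 m.
Δh = h(MW-9) − h(MW-12) = 787.20 − 785.64 = 1.56 m.
Vertical separation Δz = 750.99 − 740.87 = 10.12 m.
|i_v| = |Δh| / Δz = 1.56 / 10.12 = 0.154.
Head is higher in the shallow piezometer, so vertical flow is downward (recharge condition).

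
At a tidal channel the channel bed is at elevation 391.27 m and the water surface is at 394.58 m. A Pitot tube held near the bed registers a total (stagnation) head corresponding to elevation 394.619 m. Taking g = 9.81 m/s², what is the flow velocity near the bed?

v ≈ 0.875 m/s

Near the bed, under hydrostatic conditions, the piezometric head (z + ψ) equals the free-surface elevation, 394.58 m.
Velocity head = total − piezometric = 394.619 − 394.58 = 0.039 m.
v = √(2g·h_v) = √(2 × 9.81 × 0.039) = 0.875 m/s.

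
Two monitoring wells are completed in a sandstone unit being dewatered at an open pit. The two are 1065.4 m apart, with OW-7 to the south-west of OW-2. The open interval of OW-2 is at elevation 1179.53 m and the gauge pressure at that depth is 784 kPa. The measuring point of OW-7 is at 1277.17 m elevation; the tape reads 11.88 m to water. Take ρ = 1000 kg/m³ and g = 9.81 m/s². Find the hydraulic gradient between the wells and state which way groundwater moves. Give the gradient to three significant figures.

Pressure head at OW-2: ψ = P/(ρg) = 784×1000 / (1000 × 9.81) = 79.92 m.
Total head at OW-2: h = z + ψ = 1179.53 + 79.92 = 1259.45 m.
Total head at OW-7: h = 1277.17 − 11.88 = 1265.29 m.
Head difference: h(OW-2) − h(OW-7) = 1259.45 − 1265.29 = -5.84 m.
Hydraulic gradient: i = |Δh| / L = 5.84 / 1065.4 = 0.00548.
Flow is from higher to lower head: from OW-7 toward OW-2, i.e. toward the north-east.

i ≈ 0.00548; groundwater flows toward the north-east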